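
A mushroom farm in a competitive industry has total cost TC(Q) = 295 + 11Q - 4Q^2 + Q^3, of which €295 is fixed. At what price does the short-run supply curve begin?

The firm shuts down when price falls below the minimum of average variable cost. AVC = VC/Q = 11 - 4Q + Q^2.
At the minimum of AVC, MC = AVC. MC = 11 - 8Q + 3Q^2; setting MC = AVC gives 2Q^2 - 4Q = 0, so Q = 2. min AVC = 7.
So the shutdown price is €7.

€7 per unit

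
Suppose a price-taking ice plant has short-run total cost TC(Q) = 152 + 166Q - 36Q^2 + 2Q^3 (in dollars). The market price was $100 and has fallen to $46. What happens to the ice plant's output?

MC = 166 - 72Q + 6Q^2; the shutdown threshold is min AVC = $4 (at Q = 9).
With P = $100 above the shutdown price, P = MC gives Q = 11.
At P = $46 ≥ min AVC, set P = MC: Q = 10. The firm stays open but cuts output.

Output falls from 11 to 10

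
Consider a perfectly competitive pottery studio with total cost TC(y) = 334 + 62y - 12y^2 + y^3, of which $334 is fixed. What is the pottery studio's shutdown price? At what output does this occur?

$26 per unit, at y = 6

The shutdown price is the minimum of AVC. VC = 62y - 12y^2 + y^3, so AVC = 62 - 12y + y^2.
At the minimum of AVC, MC = AVC. MC = 62 - 24y + 3y^2; setting MC = AVC gives 2y^2 - 12y = 0, so y = 6. min AVC = 26.
For P < $26 the firm produces nothing.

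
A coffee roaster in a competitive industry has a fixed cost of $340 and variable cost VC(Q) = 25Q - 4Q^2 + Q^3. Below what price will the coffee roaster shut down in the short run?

$21 per unit

Short-run supply begins at min AVC. From VC = 25Q - 4Q^2 + Q^3, AVC = 25 - 4Q + Q^2.
At the minimum of AVC, MC = AVC. MC = 25 - 8Q + 3Q^2; setting MC = AVC gives 2Q^2 - 4Q = 0, so Q = 2. min AVC = 21.
For P < $21 the firm produces nothing.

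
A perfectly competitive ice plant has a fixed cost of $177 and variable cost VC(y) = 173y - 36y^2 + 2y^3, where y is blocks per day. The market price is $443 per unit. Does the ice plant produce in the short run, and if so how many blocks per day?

From TC, MC = TC'(y) = 173 - 72y + 6y^2 and AVC = VC/y = 173 - 36y + 2y^2.
The AVC parabola has its vertex at y = 36/4 = 9, where AVC = 173 - 36·9 + 2·9^2 = $11.
Because $443 ≥ $11, revenue can cover variable cost; the firm operates.
Set P = MC: 443 = 173 - 72y + 6y^2 → -270 - 72y + 6y^2 = 0. The roots are y = -3 and y = 15; the profit-maximizing output is on the rising part of MC, so y* = 15.
Check: AVC at y = 15 is $83 ≤ P, so revenue covers variable cost.
Profit = P·y − TC = 443·15 − 1422 = $5223.

Produce at y = 15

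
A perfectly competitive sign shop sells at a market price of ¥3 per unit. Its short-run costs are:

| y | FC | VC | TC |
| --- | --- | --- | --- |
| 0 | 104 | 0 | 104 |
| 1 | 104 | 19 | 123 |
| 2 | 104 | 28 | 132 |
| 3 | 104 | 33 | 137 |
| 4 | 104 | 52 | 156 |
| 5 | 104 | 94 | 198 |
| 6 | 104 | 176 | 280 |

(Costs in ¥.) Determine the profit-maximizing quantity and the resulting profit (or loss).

y = 0 (shut down); profit = -¥104

Tabulate TR − TC: y=0: -104; y=1: -120; y=2: -126; y=3: -128; y=4: -144; y=5: -183; y=6: -262.
Profit is highest at y = 0. Equivalently, the lowest AVC in the table is 33/3 ≈ ¥11 at y = 3, and P = ¥3 falls below it — price never covers variable cost, so the firm shuts down and loses only its fixed cost.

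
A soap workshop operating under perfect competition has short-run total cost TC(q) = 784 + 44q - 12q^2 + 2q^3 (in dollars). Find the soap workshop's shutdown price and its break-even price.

Shutdown price = $26; break-even price = $170

Shutdown price = min AVC. AVC = 44 - 12q + 2q^2, with vertex at q = 3 and minimum $26.
ATC = 784/q + 44 - 12q + 2q^2. Setting dATC/dq = −784/q^2 − 12 + 4q = 0 gives q = 7 (since 4·7^3 − 12·7^2 = 784).
min ATC = 784/7 + 44 − 12·7 + 2·7^2 = $170. That is the break-even price.
For $26 ≤ P < $170 the firm produces at a loss; below $26 it shuts down.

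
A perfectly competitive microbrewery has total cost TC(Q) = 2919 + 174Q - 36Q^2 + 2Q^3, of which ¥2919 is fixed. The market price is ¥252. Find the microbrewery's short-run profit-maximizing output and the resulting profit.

Profit = -¥215 at Q = 13

AVC = 174 - 36Q + 2Q^2; min AVC = ¥12 at Q = 9. Since P = ¥252 ≥ min AVC, the firm produces.
With MC = 174 - 72Q + 6Q^2, P = MC on the upward-sloping part at Q* = 13.
TR = 252·13 = 3276. TC = 2919 + 572 = 3491. Profit = 3276 − 3491 = -¥215.
By producing, the firm covers all variable cost plus ¥2704 of fixed cost; shutting down would lose the full ¥2919.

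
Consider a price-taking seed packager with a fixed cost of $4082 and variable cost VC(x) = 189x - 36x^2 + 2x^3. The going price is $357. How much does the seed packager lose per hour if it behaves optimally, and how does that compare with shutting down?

AVC = 189 - 36x + 2x^2 has its minimum $27 at x = 9; price $357 clears that bar, so the firm operates.
MC = 189 - 72x + 6x^2. Setting P = MC and taking the root on the rising branch gives x* = 14.
TR = 357·14 = 4998. TC = 4082 + 1078 = 5160. Profit = 4998 − 5160 = -$162.
By producing, the firm covers all variable cost plus $3920 of fixed cost; shutting down would lose the full $4082.

Profit = -$162 at x = 14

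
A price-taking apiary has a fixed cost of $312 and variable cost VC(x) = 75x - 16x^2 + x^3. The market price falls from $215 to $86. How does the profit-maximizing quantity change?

Output falls from 14 to 11

AVC = 75 - 16x + x^2, minimized at x = 8 where min AVC = $11. MC = 75 - 32x + 3x^2.
With P = $215 above the shutdown price, P = MC gives x = 14.
At P = $86 ≥ min AVC, set P = MC: x = 11. The firm stays open but cuts output.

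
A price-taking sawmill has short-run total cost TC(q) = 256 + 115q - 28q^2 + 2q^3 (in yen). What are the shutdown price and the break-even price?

Shutdown price = min AVC. AVC = 115 - 28q + 2q^2, with vertex at q = 7 and minimum ¥17.
ATC = 256/q + 115 - 28q + 2q^2. Setting dATC/dq = −256/q^2 − 28 + 4q = 0 gives q = 8 (since 4·8^3 − 28·8^2 = 256).
min ATC = 256/8 + 115 − 28·8 + 2·8^2 = ¥51. That is the break-even price.
Between these two prices the firm operates at a loss; above ¥51 it earns a profit.

Shutdown price = ¥17; break-even price = ¥51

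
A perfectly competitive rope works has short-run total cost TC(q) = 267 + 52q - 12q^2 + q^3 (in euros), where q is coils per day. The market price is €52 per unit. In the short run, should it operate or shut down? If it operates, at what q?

Variable cost is VC = 52q - 12q^2 + q^3, so AVC = VC/q = 52 - 12q + q^2 and MC = dTC/dq = 52 - 24q + 3q^2.
AVC is minimized where dAVC/dq = -12 + 2q = 0, at q = 6; min AVC = 52 - 12·6 + 6^2 = €16.
P = €52 exceeds min AVC = €16, so the firm stays open.
Set P = MC: 52 = 52 - 24q + 3q^2 → -24q + 3q^2 = 0. The roots are q = 0 and q = 8; the profit-maximizing output is on the rising part of MC, so q* = 8.
Check: AVC at q = 8 is €20 ≤ P, so revenue covers variable cost.
Profit = P·q − TC = 52·8 − 427 = -€11, a loss, but smaller than the €267 fixed cost the firm would lose by shutting down.

Produce at q = 8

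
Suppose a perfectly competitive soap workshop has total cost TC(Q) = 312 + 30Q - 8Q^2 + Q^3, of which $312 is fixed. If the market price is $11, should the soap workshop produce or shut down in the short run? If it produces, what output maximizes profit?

From TC, MC = TC'(Q) = 30 - 16Q + 3Q^2 and AVC = VC/Q = 30 - 8Q + Q^2.
AVC is minimized where dAVC/dQ = -8 + 2Q = 0, at Q = 4; min AVC = 30 - 8·4 + 4^2 = $14.
With P < min AVC ($11 < $14), every unit sold adds to the loss.
The firm minimizes its loss by shutting down and losing only its fixed cost of $312.

Shut down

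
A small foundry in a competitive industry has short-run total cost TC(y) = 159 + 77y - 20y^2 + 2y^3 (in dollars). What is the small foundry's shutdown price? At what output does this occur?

Short-run supply begins at min AVC. From VC = 77y - 20y^2 + 2y^3, AVC = 77 - 20y + 2y^2.
At the minimum of AVC, MC = AVC. MC = 77 - 40y + 6y^2; setting MC = AVC gives 4y^2 - 20y = 0, so y = 5. min AVC = 27.
The firm shuts down for any P below $27.

$27 per unit, at y = 5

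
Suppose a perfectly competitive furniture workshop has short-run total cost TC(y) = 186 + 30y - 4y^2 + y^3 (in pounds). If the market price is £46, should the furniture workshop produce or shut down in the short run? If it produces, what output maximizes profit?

Strip out fixed cost: VC = 30y - 4y^2 + y^3. Then AVC = 30 - 4y + y^2 and MC = 30 - 8y + 3y^2.
AVC hits its minimum where MC = AVC, at y = 2, giving min AVC = 30 - 4·2 + 2^2 = £26.
Because £46 ≥ £26, revenue can cover variable cost; the firm operates.
Solving P = MC: -16 - 8y + 3y^2 = 0 ⇒ y = -4/3 or 4. On the upward-sloping branch, y* = 4.
Check: AVC at y = 4 is £30 ≤ P, so revenue covers variable cost.
Profit = P·y − TC = 46·4 − 306 = -£122, a loss, but smaller than the £186 fixed cost the firm would lose by shutting down.

Produce at y = 4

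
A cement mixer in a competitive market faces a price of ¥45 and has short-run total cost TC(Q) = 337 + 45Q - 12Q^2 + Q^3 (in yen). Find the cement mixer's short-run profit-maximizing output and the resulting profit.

AVC = 45 - 12Q + Q^2; min AVC = ¥9 at Q = 6. Since P = ¥45 ≥ min AVC, the firm produces.
MC = 45 - 24Q + 3Q^2. Setting P = MC and taking the root on the rising branch gives Q* = 8.
TR = 45·8 = 360. TC = 337 + 104 = 441. Profit = 360 − 441 = -¥81.
By producing, the firm covers all variable cost plus ¥256 of fixed cost; shutting down would lose the full ¥337.

Profit = -¥81 at Q = 8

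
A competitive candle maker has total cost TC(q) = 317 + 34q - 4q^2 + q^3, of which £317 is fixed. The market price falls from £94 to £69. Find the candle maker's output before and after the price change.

Output falls from 6 to 5

AVC = 34 - 4q + q^2, minimized at q = 2 where min AVC = £30. MC = 34 - 8q + 3q^2.
At P = £94 ≥ min AVC, set P = MC on the rising branch: q = 6.
At P = £69 ≥ min AVC, set P = MC: q = 5. The firm stays open but cuts output.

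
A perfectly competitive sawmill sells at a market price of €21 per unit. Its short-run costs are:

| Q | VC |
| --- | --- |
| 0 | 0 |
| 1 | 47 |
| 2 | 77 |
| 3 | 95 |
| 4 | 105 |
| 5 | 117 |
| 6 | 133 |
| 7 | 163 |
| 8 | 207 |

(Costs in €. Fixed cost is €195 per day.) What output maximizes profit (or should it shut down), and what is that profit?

Tabulate TR − TC: Q=0: -195; Q=1: -221; Q=2: -230; Q=3: -227; Q=4: -216; Q=5: -207; Q=6: -202; Q=7: -211; Q=8: -234.
Profit is highest at Q = 0. Equivalently, the lowest AVC in the table is 133/6 ≈ €22.17 at Q = 6, and P = €21 falls below it — price never covers variable cost, so the firm shuts down and loses only its fixed cost.

Q = 0 (shut down); profit = -€195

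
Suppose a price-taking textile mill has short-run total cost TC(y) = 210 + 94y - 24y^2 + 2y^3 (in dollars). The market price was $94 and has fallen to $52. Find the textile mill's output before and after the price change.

Output falls from 8 to 7

MC = 94 - 48y + 6y^2; the shutdown threshold is min AVC = $22 (at y = 6).
At P = $94 ≥ min AVC, set P = MC on the rising branch: y = 8.
At P = $52 ≥ min AVC, set P = MC: y = 7. The firm stays open but cuts output.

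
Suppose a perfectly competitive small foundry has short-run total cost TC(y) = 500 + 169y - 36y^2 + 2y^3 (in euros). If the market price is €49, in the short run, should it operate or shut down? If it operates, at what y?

Produce at y = 10

Strip out fixed cost: VC = 169y - 36y^2 + 2y^3. Then AVC = 169 - 36y + 2y^2 and MC = 169 - 72y + 6y^2.
AVC is minimized where dAVC/dy = -36 + 4y = 0, at y = 9; min AVC = 169 - 36·9 + 2·9^2 = €7.
Because €49 ≥ €7, revenue can cover variable cost; the firm operates.
Set P = MC: 49 = 169 - 72y + 6y^2 → 120 - 72y + 6y^2 = 0. The roots are y = 2 and y = 10; the profit-maximizing output is on the rising part of MC, so y* = 10.
Check: AVC at y = 10 is €9 ≤ P, so revenue covers variable cost.
Profit = P·y − TC = 49·10 − 590 = -€100, a loss, but smaller than the €500 fixed cost the firm would lose by shutting down.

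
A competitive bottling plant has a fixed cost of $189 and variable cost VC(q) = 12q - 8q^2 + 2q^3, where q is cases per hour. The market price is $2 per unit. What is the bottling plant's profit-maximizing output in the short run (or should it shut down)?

Variable cost is VC = 12q - 8q^2 + 2q^3, so AVC = VC/q = 12 - 8q + 2q^2 and MC = dTC/dq = 12 - 16q + 6q^2.
AVC is minimized where dAVC/dq = -8 + 4q = 0, at q = 2; min AVC = 12 - 8·2 + 2·2^2 = $4.
P = $2 lies below min AVC = $4; no output level covers variable cost.
Shutting down limits the loss to fixed cost, $189.

Shut down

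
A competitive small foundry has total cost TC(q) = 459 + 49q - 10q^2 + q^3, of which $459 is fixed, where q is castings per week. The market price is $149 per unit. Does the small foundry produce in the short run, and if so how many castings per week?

Produce at q = 10

From TC, MC = TC'(q) = 49 - 20q + 3q^2 and AVC = VC/q = 49 - 10q + q^2.
The AVC parabola has its vertex at q = 10/2 = 5, where AVC = 49 - 10·5 + 5^2 = $24.
P = $149 exceeds min AVC = $24, so the firm stays open.
P = MC gives -100 - 20q + 3q^2 = 0, with roots -10/3 and 10. Take the larger (rising MC): q* = 10.
Check: AVC at q = 10 is $49 ≤ P, so revenue covers variable cost.
Profit = P·q − TC = 149·10 − 949 = $541.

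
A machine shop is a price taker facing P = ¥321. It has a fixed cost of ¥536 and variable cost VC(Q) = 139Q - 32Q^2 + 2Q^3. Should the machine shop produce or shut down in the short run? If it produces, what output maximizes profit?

Produce at Q = 13

Strip out fixed cost: VC = 139Q - 32Q^2 + 2Q^3. Then AVC = 139 - 32Q + 2Q^2 and MC = 139 - 64Q + 6Q^2.
AVC hits its minimum where MC = AVC, at Q = 8, giving min AVC = 139 - 32·8 + 2·8^2 = ¥11.
P = ¥321 exceeds min AVC = ¥11, so the firm stays open.
Solving P = MC: -182 - 64Q + 6Q^2 = 0 ⇒ Q = -7/3 or 13. On the upward-sloping branch, Q* = 13.
Check: AVC at Q = 13 is ¥61 ≤ P, so revenue covers variable cost.
Profit = P·Q − TC = 321·13 − 1329 = ¥2844.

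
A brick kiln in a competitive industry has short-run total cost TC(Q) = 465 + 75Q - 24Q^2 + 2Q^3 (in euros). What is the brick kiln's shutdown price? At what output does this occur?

€3 per unit, at Q = 6

Short-run supply begins at min AVC. From VC = 75Q - 24Q^2 + 2Q^3, AVC = 75 - 24Q + 2Q^2.
dAVC/dQ = -24 + 4Q = 0 gives Q = 6. min AVC = 75 - 24·6 + 2·6^2 = 3.
So the shutdown price is €3.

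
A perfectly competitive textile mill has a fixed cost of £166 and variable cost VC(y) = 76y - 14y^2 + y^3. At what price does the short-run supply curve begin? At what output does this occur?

Short-run supply begins at min AVC. From VC = 76y - 14y^2 + y^3, AVC = 76 - 14y + y^2.
At the minimum of AVC, MC = AVC. MC = 76 - 28y + 3y^2; setting MC = AVC gives 2y^2 - 14y = 0, so y = 7. min AVC = 27.
The firm shuts down for any P below £27.

£27 per unit, at y = 7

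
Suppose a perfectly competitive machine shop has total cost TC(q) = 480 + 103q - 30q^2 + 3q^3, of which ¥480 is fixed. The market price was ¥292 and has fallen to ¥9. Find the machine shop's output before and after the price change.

Output falls from 9 to 0 (the firm shuts down)

AVC = 103 - 30q + 3q^2, minimized at q = 5 where min AVC = ¥28. MC = 103 - 60q + 9q^2.
With P = ¥292 above the shutdown price, P = MC gives q = 9.
At P = ¥9 < min AVC = ¥28, price no longer covers variable cost at any output, so the firm shuts down: q = 0.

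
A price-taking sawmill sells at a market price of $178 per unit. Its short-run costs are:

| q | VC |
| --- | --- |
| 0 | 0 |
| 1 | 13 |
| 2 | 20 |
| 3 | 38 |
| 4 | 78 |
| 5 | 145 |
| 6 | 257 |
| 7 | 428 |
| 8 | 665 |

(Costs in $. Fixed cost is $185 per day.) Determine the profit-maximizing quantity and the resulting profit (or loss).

q = 7; profit = $633

Profit at each row (π = 178q − TC): q=0: -185; q=1: -20; q=2: 151; q=3: 311; q=4: 449; q=5: 560; q=6: 626; q=7: 633; q=8: 574.
Profit is maximized at q = 7. AVC there is 428/7 = $61.14 ≤ P, so producing beats shutting down (which would give -$185).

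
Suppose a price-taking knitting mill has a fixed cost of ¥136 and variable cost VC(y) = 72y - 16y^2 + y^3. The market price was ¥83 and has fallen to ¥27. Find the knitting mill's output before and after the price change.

Output falls from 11 to 9

MC = 72 - 32y + 3y^2; the shutdown threshold is min AVC = ¥8 (at y = 8).
At P = ¥83 ≥ min AVC, set P = MC on the rising branch: y = 11.
At P = ¥27 ≥ min AVC, set P = MC: y = 9. The firm stays open but cuts output.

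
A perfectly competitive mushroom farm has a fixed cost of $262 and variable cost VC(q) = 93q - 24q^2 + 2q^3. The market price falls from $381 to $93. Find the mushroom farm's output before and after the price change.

MC = 93 - 48q + 6q^2; the shutdown threshold is min AVC = $21 (at q = 6).
With P = $381 above the shutdown price, P = MC gives q = 12.
At P = $93 ≥ min AVC, set P = MC: q = 8. The firm stays open but cuts output.

Output falls from 12 to 8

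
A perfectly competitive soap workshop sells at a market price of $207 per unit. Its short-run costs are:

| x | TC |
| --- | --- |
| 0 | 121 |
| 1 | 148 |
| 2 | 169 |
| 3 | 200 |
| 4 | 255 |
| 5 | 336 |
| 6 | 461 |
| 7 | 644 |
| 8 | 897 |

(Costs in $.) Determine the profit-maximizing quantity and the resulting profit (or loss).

x = 7; profit = $805

Tabulate TR − TC: x=0: -121; x=1: 59; x=2: 245; x=3: 421; x=4: 573; x=5: 699; x=6: 781; x=7: 805; x=8: 759.
Profit is maximized at x = 7. AVC there is 523/7 = $74.71 ≤ P, so producing beats shutting down (which would give -$121).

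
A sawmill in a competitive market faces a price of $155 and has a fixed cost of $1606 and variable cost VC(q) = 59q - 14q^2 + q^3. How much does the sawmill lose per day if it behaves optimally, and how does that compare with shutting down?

Profit = -$166 at q = 12

AVC = 59 - 14q + q^2 has its minimum $10 at q = 7; price $155 clears that bar, so the firm operates.
With MC = 59 - 28q + 3q^2, P = MC on the upward-sloping part at q* = 12.
TR = 155·12 = 1860. TC = 1606 + 420 = 2026. Profit = 1860 − 2026 = -$166.
Shutting down would mean losing the fixed cost of $1606, so operating at a loss of $166 is better by $1440.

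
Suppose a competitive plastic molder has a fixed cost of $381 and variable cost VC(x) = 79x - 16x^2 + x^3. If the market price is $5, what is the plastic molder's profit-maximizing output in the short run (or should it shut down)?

Strip out fixed cost: VC = 79x - 16x^2 + x^3. Then AVC = 79 - 16x + x^2 and MC = 79 - 32x + 3x^2.
AVC is minimized where dAVC/dx = -16 + 2x = 0, at x = 8; min AVC = 79 - 16·8 + 8^2 = $15.
P = $5 lies below min AVC = $15; no output level covers variable cost.
The firm minimizes its loss by shutting down and losing only its fixed cost of $381.

Shut down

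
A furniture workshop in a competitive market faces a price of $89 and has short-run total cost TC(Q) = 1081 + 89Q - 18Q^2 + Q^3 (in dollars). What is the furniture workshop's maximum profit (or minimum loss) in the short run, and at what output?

Profit = -$217 at Q = 12

AVC = 89 - 18Q + Q^2; min AVC = $8 at Q = 9. Since P = $89 ≥ min AVC, the firm produces.
MC = 89 - 36Q + 3Q^2. Setting P = MC and taking the root on the rising branch gives Q* = 12.
TR = 89·12 = 1068. TC = 1081 + 204 = 1285. Profit = 1068 − 1285 = -$217.
That loss of $217 beats the $1081 the firm would lose by shutting down; producing recovers $864 of fixed cost.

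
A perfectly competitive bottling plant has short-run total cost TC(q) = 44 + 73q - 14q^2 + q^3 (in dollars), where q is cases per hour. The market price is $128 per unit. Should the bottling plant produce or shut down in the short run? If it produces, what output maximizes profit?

From TC, MC = TC'(q) = 73 - 28q + 3q^2 and AVC = VC/q = 73 - 14q + q^2.
AVC is minimized where dAVC/dq = -14 + 2q = 0, at q = 7; min AVC = 73 - 14·7 + 7^2 = $24.
Since P = $128 ≥ min AVC = $24, price covers variable cost and the firm should produce.
Solving P = MC: -55 - 28q + 3q^2 = 0 ⇒ q = -5/3 or 11. On the upward-sloping branch, q* = 11.
Check: AVC at q = 11 is $40 ≤ P, so revenue covers variable cost.
Profit = P·q − TC = 128·11 − 484 = $924.

Produce at q = 11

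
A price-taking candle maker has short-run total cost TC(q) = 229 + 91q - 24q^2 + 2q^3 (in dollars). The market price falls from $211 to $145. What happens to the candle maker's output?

Output falls from 10 to 9

MC = 91 - 48q + 6q^2; the shutdown threshold is min AVC = $19 (at q = 6).
At P = $211 ≥ min AVC, set P = MC on the rising branch: q = 10.
At P = $145 ≥ min AVC, set P = MC: q = 9. The firm stays open but cuts output.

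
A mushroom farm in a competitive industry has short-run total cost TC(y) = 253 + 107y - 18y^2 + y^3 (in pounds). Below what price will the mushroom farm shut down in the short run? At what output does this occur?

Short-run supply begins at min AVC. From VC = 107y - 18y^2 + y^3, AVC = 107 - 18y + y^2.
At the minimum of AVC, MC = AVC. MC = 107 - 36y + 3y^2; setting MC = AVC gives 2y^2 - 18y = 0, so y = 9. min AVC = 26.
The firm shuts down for any P below £26.

£26 per unit, at y = 9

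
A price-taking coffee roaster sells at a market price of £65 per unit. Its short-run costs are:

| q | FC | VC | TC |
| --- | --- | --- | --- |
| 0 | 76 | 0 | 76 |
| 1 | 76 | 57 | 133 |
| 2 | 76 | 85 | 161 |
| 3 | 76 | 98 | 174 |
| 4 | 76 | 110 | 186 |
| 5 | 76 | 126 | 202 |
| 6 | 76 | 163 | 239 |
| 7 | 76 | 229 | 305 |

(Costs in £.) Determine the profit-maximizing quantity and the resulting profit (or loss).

q = 6; profit = £151

Profit at each row (π = 65q − TC): q=0: -76; q=1: -68; q=2: -31; q=3: 21; q=4: 74; q=5: 123; q=6: 151; q=7: 150.
Profit is maximized at q = 6. AVC there is 163/6 = £27.17 ≤ P, so producing beats shutting down (which would give -£76).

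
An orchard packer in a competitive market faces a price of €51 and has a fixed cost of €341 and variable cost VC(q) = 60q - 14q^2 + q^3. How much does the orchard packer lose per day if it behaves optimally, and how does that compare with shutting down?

AVC = 60 - 14q + q^2 has its minimum €11 at q = 7; price €51 clears that bar, so the firm operates.
MC = 60 - 28q + 3q^2. Setting P = MC and taking the root on the rising branch gives q* = 9.
TR = 51·9 = 459. TC = 341 + 135 = 476. Profit = 459 − 476 = -€17.
That loss of €17 beats the €341 the firm would lose by shutting down; producing recovers €324 of fixed cost.

Profit = -€17 at q = 9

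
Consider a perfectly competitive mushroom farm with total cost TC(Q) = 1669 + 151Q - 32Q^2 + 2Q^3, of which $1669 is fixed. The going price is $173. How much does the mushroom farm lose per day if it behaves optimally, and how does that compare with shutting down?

Profit = -$217 at Q = 11

AVC = 151 - 32Q + 2Q^2 has its minimum $23 at Q = 8; price $173 clears that bar, so the firm operates.
MC = 151 - 64Q + 6Q^2. Setting P = MC and taking the root on the rising branch gives Q* = 11.
TR = 173·11 = 1903. TC = 1669 + 451 = 2120. Profit = 1903 − 2120 = -$217.
Shutting down would mean losing the fixed cost of $1669, so operating at a loss of $217 is better by $1452.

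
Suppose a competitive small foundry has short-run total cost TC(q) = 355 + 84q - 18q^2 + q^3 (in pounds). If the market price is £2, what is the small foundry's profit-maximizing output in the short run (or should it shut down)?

Strip out fixed cost: VC = 84q - 18q^2 + q^3. Then AVC = 84 - 18q + q^2 and MC = 84 - 36q + 3q^2.
The AVC parabola has its vertex at q = 18/2 = 9, where AVC = 84 - 18·9 + 9^2 = £3.
P = £2 lies below min AVC = £3; no output level covers variable cost.
The firm minimizes its loss by shutting down and losing only its fixed cost of £355.

Shut down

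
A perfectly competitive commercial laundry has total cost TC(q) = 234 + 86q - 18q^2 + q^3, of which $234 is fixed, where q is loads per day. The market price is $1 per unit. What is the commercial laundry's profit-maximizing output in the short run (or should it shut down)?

From TC, MC = TC'(q) = 86 - 36q + 3q^2 and AVC = VC/q = 86 - 18q + q^2.
AVC hits its minimum where MC = AVC, at q = 9, giving min AVC = 86 - 18·9 + 9^2 = $5.
Since P = $1 < min AVC = $5, price fails to cover variable cost at any output.
Shutting down limits the loss to fixed cost, $234.

Shut down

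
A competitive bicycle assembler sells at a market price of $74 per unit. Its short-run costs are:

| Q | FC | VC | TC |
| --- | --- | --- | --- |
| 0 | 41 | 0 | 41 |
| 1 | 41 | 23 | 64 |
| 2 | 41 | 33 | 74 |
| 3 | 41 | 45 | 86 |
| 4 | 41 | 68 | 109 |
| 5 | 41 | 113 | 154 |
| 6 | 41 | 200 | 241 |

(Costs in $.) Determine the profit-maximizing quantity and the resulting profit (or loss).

Tabulate TR − TC: Q=0: -41; Q=1: 10; Q=2: 74; Q=3: 136; Q=4: 187; Q=5: 216; Q=6: 203.
Profit is maximized at Q = 5. AVC there is 113/5 = $22.60 ≤ P, so producing beats shutting down (which would give -$41).

Q = 5; profit = $216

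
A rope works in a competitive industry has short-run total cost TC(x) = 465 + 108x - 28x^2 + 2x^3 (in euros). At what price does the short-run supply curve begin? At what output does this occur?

€10 per unit, at x = 7

Short-run supply begins at min AVC. From VC = 108x - 28x^2 + 2x^3, AVC = 108 - 28x + 2x^2.
At the minimum of AVC, MC = AVC. MC = 108 - 56x + 6x^2; setting MC = AVC gives 4x^2 - 28x = 0, so x = 7. min AVC = 10.
The firm shuts down for any P below €10.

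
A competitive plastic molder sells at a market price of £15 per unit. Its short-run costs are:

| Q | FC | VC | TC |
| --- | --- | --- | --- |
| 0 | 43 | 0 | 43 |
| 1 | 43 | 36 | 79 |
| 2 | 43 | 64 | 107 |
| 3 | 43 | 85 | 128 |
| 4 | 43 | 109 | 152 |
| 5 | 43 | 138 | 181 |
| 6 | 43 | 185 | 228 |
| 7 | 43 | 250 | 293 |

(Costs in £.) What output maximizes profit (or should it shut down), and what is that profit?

Tabulate TR − TC: Q=0: -43; Q=1: -64; Q=2: -77; Q=3: -83; Q=4: -92; Q=5: -106; Q=6: -138; Q=7: -188.
Profit is highest at Q = 0. Equivalently, the lowest AVC in the table is 109/4 ≈ £27.25 at Q = 4, and P = £15 falls below it — price never covers variable cost, so the firm shuts down and loses only its fixed cost.

Q = 0 (shut down); profit = -£43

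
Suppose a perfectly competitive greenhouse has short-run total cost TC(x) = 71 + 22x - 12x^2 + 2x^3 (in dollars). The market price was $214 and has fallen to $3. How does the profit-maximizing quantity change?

AVC = 22 - 12x + 2x^2, minimized at x = 3 where min AVC = $4. MC = 22 - 24x + 6x^2.
With P = $214 above the shutdown price, P = MC gives x = 8.
At P = $3 < min AVC = $4, price no longer covers variable cost at any output, so the firm shuts down: x = 0.

Output falls from 8 to 0 (the firm shuts down)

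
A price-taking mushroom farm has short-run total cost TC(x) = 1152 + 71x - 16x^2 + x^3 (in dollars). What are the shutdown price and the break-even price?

Shutdown price = $7; break-even price = $119

Shutdown price = min AVC. AVC = 71 - 16x + x^2, with vertex at x = 8 and minimum $7.
ATC = 1152/x + 71 - 16x + x^2. Setting dATC/dx = −1152/x^2 − 16 + 2x = 0 gives x = 12 (since 2·12^3 − 16·12^2 = 1152).
min ATC = 1152/12 + 71 − 16·12 + 12^2 = $119. That is the break-even price.
For $7 ≤ P < $119 the firm produces at a loss; below $7 it shuts down.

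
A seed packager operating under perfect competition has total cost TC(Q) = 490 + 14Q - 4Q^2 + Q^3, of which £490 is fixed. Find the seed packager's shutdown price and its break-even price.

Shutdown price = min AVC. AVC = 14 - 4Q + Q^2, with vertex at Q = 2 and minimum £10.
ATC = 490/Q + 14 - 4Q + Q^2. Setting dATC/dQ = −490/Q^2 − 4 + 2Q = 0 gives Q = 7 (since 2·7^3 − 4·7^2 = 490).
min ATC = 490/7 + 14 − 4·7 + 7^2 = £105. That is the break-even price.
Between these two prices the firm operates at a loss; above £105 it earns a profit.

Shutdown price = £10; break-even price = £105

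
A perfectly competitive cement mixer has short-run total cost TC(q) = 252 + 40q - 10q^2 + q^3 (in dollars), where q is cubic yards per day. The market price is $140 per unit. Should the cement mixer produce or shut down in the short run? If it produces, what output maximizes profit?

Produce at q = 10

Strip out fixed cost: VC = 40q - 10q^2 + q^3. Then AVC = 40 - 10q + q^2 and MC = 40 - 20q + 3q^2.
The AVC parabola has its vertex at q = 10/2 = 5, where AVC = 40 - 10·5 + 5^2 = $15.
Since P = $140 ≥ min AVC = $15, price covers variable cost and the firm should produce.
Set P = MC: 140 = 40 - 20q + 3q^2 → -100 - 20q + 3q^2 = 0. The roots are q = -10/3 and q = 10; the profit-maximizing output is on the rising part of MC, so q* = 10.
Check: AVC at q = 10 is $40 ≤ P, so revenue covers variable cost.
Profit = P·q − TC = 140·10 − 652 = $748.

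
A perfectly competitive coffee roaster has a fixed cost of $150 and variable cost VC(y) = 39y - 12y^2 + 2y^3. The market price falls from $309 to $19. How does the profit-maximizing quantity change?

AVC = 39 - 12y + 2y^2, minimized at y = 3 where min AVC = $21. MC = 39 - 24y + 6y^2.
At P = $309 ≥ min AVC, set P = MC on the rising branch: y = 9.
At P = $19 < min AVC = $21, price no longer covers variable cost at any output, so the firm shuts down: y = 0.

Output falls from 9 to 0 (the firm shuts down)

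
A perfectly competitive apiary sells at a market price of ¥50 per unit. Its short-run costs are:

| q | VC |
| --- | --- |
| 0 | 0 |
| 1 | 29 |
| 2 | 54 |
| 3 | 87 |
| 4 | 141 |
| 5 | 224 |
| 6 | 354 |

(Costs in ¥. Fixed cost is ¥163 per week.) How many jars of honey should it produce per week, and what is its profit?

q = 3; profit = -¥100

Compute π = P·q − TC at each output: q=0: -163; q=1: -142; q=2: -117; q=3: -100; q=4: -104; q=5: -137; q=6: -217.
Profit is maximized at q = 3. AVC there is 87/3 = ¥29 ≤ P, so producing beats shutting down (which would give -¥163).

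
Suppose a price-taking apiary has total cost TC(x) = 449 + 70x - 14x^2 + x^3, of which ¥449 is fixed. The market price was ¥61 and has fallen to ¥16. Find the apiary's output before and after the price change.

Output falls from 9 to 0 (the firm shuts down)

MC = 70 - 28x + 3x^2; the shutdown threshold is min AVC = ¥21 (at x = 7).
With P = ¥61 above the shutdown price, P = MC gives x = 9.
At P = ¥16 < min AVC = ¥21, price no longer covers variable cost at any output, so the firm shuts down: x = 0.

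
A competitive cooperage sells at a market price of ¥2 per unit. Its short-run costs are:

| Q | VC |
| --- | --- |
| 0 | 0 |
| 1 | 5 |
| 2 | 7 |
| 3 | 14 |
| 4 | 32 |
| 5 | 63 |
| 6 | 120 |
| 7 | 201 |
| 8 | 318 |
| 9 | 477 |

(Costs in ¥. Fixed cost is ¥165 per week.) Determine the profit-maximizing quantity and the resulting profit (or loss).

Profit at each row (π = 2Q − TC): Q=0: -165; Q=1: -168; Q=2: -168; Q=3: -173; Q=4: -189; Q=5: -218; Q=6: -273; Q=7: -352; Q=8: -467; Q=9: -624.
Profit is highest at Q = 0. Equivalently, the lowest AVC in the table is 7/2 ≈ ¥3.50 at Q = 2, and P = ¥2 falls below it — price never covers variable cost, so the firm shuts down and loses only its fixed cost.

Q = 0 (shut down); profit = -¥165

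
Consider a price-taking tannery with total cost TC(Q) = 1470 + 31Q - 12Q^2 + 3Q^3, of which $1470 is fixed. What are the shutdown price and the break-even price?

Shutdown price = $19; break-even price = $304

AVC = 31 - 12Q + 3Q^2; minimized at Q = 2, giving min AVC = $19. That is the shutdown price.
ATC = 1470/Q + 31 - 12Q + 3Q^2. Setting dATC/dQ = −1470/Q^2 − 12 + 6Q = 0 gives Q = 7 (since 6·7^3 − 12·7^2 = 1470).
min ATC = 1470/7 + 31 − 12·7 + 3·7^2 = $304. That is the break-even price.
For $19 ≤ P < $304 the firm produces at a loss; below $19 it shuts down.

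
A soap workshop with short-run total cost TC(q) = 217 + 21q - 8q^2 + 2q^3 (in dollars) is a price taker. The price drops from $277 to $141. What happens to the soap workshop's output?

Output falls from 8 to 6

MC = 21 - 16q + 6q^2; the shutdown threshold is min AVC = $13 (at q = 2).
At P = $277 ≥ min AVC, set P = MC on the rising branch: q = 8.
At P = $141 ≥ min AVC, set P = MC: q = 6. The firm stays open but cuts output.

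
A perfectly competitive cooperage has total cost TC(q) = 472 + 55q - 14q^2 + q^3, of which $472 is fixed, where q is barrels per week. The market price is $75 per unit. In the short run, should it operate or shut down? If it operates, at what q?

Produce at q = 10

Strip out fixed cost: VC = 55q - 14q^2 + q^3. Then AVC = 55 - 14q + q^2 and MC = 55 - 28q + 3q^2.
AVC hits its minimum where MC = AVC, at q = 7, giving min AVC = 55 - 14·7 + 7^2 = $6.
P = $75 exceeds min AVC = $6, so the firm stays open.
Solving P = MC: -20 - 28q + 3q^2 = 0 ⇒ q = -2/3 or 10. On the upward-sloping branch, q* = 10.
Check: AVC at q = 10 is $15 ≤ P, so revenue covers variable cost.
Profit = P·q − TC = 75·10 − 622 = $128.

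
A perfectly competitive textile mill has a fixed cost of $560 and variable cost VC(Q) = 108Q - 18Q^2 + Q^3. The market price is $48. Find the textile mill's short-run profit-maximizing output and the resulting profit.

AVC = 108 - 18Q + Q^2 has its minimum $27 at Q = 9; price $48 clears that bar, so the firm operates.
MC = 108 - 36Q + 3Q^2. Setting P = MC and taking the root on the rising branch gives Q* = 10.
TR = 48·10 = 480. TC = 560 + 280 = 840. Profit = 480 − 840 = -$360.
That loss of $360 beats the $560 the firm would lose by shutting down; producing recovers $200 of fixed cost.

Profit = -$360 at Q = 10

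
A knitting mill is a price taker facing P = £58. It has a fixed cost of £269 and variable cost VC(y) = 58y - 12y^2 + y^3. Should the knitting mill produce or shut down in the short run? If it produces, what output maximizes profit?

Produce at y = 8

Variable cost is VC = 58y - 12y^2 + y^3, so AVC = VC/y = 58 - 12y + y^2 and MC = dTC/dy = 58 - 24y + 3y^2.
AVC hits its minimum where MC = AVC, at y = 6, giving min AVC = 58 - 12·6 + 6^2 = £22.
P = £58 exceeds min AVC = £22, so the firm stays open.
Solving P = MC: -24y + 3y^2 = 0 ⇒ y = 0 or 8. On the upward-sloping branch, y* = 8.
Check: AVC at y = 8 is £26 ≤ P, so revenue covers variable cost.
Profit = P·y − TC = 58·8 − 477 = -£13, a loss, but smaller than the £269 fixed cost the firm would lose by shutting down.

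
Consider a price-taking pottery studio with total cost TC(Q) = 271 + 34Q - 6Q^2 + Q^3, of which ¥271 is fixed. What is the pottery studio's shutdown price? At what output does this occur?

¥25 per unit, at Q = 3

The firm shuts down when price falls below the minimum of average variable cost. AVC = VC/Q = 34 - 6Q + Q^2.
At the minimum of AVC, MC = AVC. MC = 34 - 12Q + 3Q^2; setting MC = AVC gives 2Q^2 - 6Q = 0, so Q = 3. min AVC = 25.
The firm shuts down for any P below ¥25.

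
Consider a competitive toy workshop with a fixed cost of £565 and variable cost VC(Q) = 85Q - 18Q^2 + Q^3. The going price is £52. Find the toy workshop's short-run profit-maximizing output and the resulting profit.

Profit = -£81 at Q = 11

AVC = 85 - 18Q + Q^2 has its minimum £4 at Q = 9; price £52 clears that bar, so the firm operates.
With MC = 85 - 36Q + 3Q^2, P = MC on the upward-sloping part at Q* = 11.
TR = 52·11 = 572. TC = 565 + 88 = 653. Profit = 572 − 653 = -£81.
Shutting down would mean losing the fixed cost of £565, so operating at a loss of £81 is better by £484.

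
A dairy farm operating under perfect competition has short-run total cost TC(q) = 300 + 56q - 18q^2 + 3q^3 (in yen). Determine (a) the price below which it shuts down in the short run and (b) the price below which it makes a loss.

Shutdown price = ¥29; break-even price = ¥101

AVC = 56 - 18q + 3q^2; minimized at q = 3, giving min AVC = ¥29. That is the shutdown price.
ATC = 300/q + 56 - 18q + 3q^2. Setting dATC/dq = −300/q^2 − 18 + 6q = 0 gives q = 5 (since 6·5^3 − 18·5^2 = 300).
min ATC = 300/5 + 56 − 18·5 + 3·5^2 = ¥101. That is the break-even price.
Between these two prices the firm operates at a loss; above ¥101 it earns a profit.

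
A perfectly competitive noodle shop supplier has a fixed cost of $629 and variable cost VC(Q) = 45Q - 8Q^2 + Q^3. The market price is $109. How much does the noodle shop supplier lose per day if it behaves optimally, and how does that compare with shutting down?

AVC = 45 - 8Q + Q^2 has its minimum $29 at Q = 4; price $109 clears that bar, so the firm operates.
MC = 45 - 16Q + 3Q^2. Setting P = MC and taking the root on the rising branch gives Q* = 8.
TR = 109·8 = 872. TC = 629 + 360 = 989. Profit = 872 − 989 = -$117.
By producing, the firm covers all variable cost plus $512 of fixed cost; shutting down would lose the full $629.

Profit = -$117 at Q = 8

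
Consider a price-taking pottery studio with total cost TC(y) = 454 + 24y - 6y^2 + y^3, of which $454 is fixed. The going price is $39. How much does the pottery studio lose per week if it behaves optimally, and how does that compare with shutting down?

Profit = -$354 at y = 5

AVC = 24 - 6y + y^2; min AVC = $15 at y = 3. Since P = $39 ≥ min AVC, the firm produces.
MC = 24 - 12y + 3y^2. Setting P = MC and taking the root on the rising branch gives y* = 5.
TR = 39·5 = 195. TC = 454 + 95 = 549. Profit = 195 − 549 = -$354.
By producing, the firm covers all variable cost plus $100 of fixed cost; shutting down would lose the full $454.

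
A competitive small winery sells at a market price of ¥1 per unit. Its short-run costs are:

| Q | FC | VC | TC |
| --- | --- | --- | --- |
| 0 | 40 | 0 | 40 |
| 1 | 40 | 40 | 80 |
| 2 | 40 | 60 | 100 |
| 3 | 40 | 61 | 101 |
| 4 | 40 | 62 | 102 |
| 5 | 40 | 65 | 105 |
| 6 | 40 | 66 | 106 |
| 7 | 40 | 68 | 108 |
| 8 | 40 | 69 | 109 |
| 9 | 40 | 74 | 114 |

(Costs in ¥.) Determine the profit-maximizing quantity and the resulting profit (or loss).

Q = 0 (shut down); profit = -¥40

Tabulate TR − TC: Q=0: -40; Q=1: -79; Q=2: -98; Q=3: -98; Q=4: -98; Q=5: -100; Q=6: -100; Q=7: -101; Q=8: -101; Q=9: -105.
Profit is highest at Q = 0. Equivalently, the lowest AVC in the table is 74/9 ≈ ¥8.22 at Q = 9, and P = ¥1 falls below it — price never covers variable cost, so the firm shuts down and loses only its fixed cost.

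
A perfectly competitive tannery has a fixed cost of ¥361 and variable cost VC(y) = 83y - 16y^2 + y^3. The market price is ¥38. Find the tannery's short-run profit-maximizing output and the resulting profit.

AVC = 83 - 16y + y^2; min AVC = ¥19 at y = 8. Since P = ¥38 ≥ min AVC, the firm produces.
MC = 83 - 32y + 3y^2. Setting P = MC and taking the root on the rising branch gives y* = 9.
TR = 38·9 = 342. TC = 361 + 180 = 541. Profit = 342 − 541 = -¥199.
That loss of ¥199 beats the ¥361 the firm would lose by shutting down; producing recovers ¥162 of fixed cost.

Profit = -¥199 at y = 9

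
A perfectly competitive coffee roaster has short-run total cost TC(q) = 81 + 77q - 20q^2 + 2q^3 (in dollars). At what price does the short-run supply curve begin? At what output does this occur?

The shutdown price is the minimum of AVC. VC = 77q - 20q^2 + 2q^3, so AVC = 77 - 20q + 2q^2.
dAVC/dq = -20 + 4q = 0 gives q = 5. min AVC = 77 - 20·5 + 2·5^2 = 27.
So the shutdown price is $27.

$27 per unit, at q = 5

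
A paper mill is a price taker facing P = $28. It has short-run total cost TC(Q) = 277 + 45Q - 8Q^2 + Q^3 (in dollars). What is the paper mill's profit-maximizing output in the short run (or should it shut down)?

Variable cost is VC = 45Q - 8Q^2 + Q^3, so AVC = VC/Q = 45 - 8Q + Q^2 and MC = dTC/dQ = 45 - 16Q + 3Q^2.
AVC hits its minimum where MC = AVC, at Q = 4, giving min AVC = 45 - 8·4 + 4^2 = $29.
Since P = $28 < min AVC = $29, price fails to cover variable cost at any output.
Best response: produce nothing and absorb the $277 fixed cost.

Shut down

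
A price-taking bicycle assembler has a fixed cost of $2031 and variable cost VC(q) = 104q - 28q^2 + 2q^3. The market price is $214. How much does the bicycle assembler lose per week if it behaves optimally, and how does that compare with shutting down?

Profit = -$95 at q = 11

AVC = 104 - 28q + 2q^2 has its minimum $6 at q = 7; price $214 clears that bar, so the firm operates.
With MC = 104 - 56q + 6q^2, P = MC on the upward-sloping part at q* = 11.
TR = 214·11 = 2354. TC = 2031 + 418 = 2449. Profit = 2354 − 2449 = -$95.
That loss of $95 beats the $2031 the firm would lose by shutting down; producing recovers $1936 of fixed cost.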